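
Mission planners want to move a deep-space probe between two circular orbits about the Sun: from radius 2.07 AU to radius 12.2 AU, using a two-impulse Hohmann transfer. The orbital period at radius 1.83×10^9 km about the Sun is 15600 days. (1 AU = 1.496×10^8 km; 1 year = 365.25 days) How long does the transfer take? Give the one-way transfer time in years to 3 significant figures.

t = 9.51 years

From Kepler's third law T² = 4π²r³/μ at r = 1.83×10^9 km, T = 15600 days = 15600 × 86400 s = 1.34784×10^9 s: μ = 4π²r³/T² = 1.33179×10^11 km³/s².
In km: r₁ = 2.07 × 1.496×10^8 = 3.09672×10^8 km; r₂ = 12.2 × 1.496×10^8 = 1.82512×10^9 km.
Semi-major axis of the transfer orbit: a_t = (3.09672×10^8 + 1.82512×10^9)/2 = 1.067396×10^9 km.
Half the transfer-orbit period gives t = π√(a_t³/μ) = 3.002×10^8 s.
Converting: 3.002×10^8 s ÷ 3.15576×10^7 s/year (365.25 × 86400) = 9.51 years.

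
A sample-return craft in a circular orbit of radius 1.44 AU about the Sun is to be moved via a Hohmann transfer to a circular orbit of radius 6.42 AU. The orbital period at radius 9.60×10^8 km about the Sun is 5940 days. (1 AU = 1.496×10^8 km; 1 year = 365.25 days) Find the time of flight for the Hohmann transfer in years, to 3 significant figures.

From Kepler's third law T² = 4π²r³/μ at r = 9.60×10^8 km, T = 5940 days = 5940 × 86400 s = 5.13216×10^8 s: μ = 4π²r³/T² = 1.32609×10^11 km³/s².
In km: r₁ = 1.44 × 1.496×10^8 = 2.15424×10^8 km; r₂ = 6.42 × 1.496×10^8 = 9.60432×10^8 km.
The Hohmann ellipse has a_t = (r₁ + r₂)/2 = 5.87928×10^8 km.
Transfer time t = π√(a_t³/μ) = π√((5.87928×10^8)³ / 1.32609×10^11) = 1.230×10^8 s.
Converting: 1.230×10^8 s ÷ 3.15576×10^7 s/year (365.25 × 86400) = 3.90 years.

t = 3.90 years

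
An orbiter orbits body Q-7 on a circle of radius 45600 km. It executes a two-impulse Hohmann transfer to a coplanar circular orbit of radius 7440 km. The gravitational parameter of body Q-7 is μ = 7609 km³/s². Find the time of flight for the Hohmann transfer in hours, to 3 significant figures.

Transfer-ellipse semi-major axis a_t = (r₁ + r₂)/2 = (45600 + 7440)/2 = 26520 km.
By Kepler's third law the transfer-orbit period is T = 2π√(a_t³/μ), so t = T/2 = 1.555×10^5 s.
Converting: 1.555×10^5 s ÷ 3600 s/hour = 43.2 hours.

t = 43.2 hours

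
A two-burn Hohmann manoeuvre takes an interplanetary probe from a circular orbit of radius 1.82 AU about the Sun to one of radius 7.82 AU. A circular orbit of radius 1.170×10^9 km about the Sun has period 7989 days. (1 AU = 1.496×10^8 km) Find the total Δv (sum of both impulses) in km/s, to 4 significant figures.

Δv = 10.15 km/s

From Kepler's third law T² = 4π²r³/μ at r = 1.170×10^9 km, T = 7989 days = 7989 × 86400 s = 6.902496×10^8 s: μ = 4π²r³/T² = 1.32710×10^11 km³/s².
In km: r₁ = 1.82 × 1.496×10^8 = 2.72272×10^8 km; r₂ = 7.82 × 1.496×10^8 = 1.169872×10^9 km.
Semi-major axis of the transfer orbit: a_t = (2.72272×10^8 + 1.169872×10^9)/2 = 7.21072×10^8 km.
Circular speed at r₁: v₁ = √(μ/r₁) = √(1.32710×10^11/2.72272×10^8) = 22.078 km/s.
Transfer-orbit speed at r₁ (v² = μ(2/r − 1/a)): v_p = √[μ(2/r₁ − 1/a_t)] = 28.121 km/s.
First burn Δv₁ = |v_p − v₁| = 6.043 km/s.
At r₂, v₂ = √(μ/r₂) = 10.651 km/s.
Transfer-orbit speed at r₂: v_a = √[μ(2/r₂ − 1/a_t)] = 6.5448 km/s.
Second burn Δv₂ = |v₂ − v_a| = 4.106 km/s.
Δv = Δv₁ + Δv₂ = 6.043 + 4.106 = 10.15 km/s.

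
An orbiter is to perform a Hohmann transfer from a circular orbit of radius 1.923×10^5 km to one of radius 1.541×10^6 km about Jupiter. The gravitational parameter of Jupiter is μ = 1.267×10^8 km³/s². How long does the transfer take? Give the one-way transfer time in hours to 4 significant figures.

t = 62.55 hours

Transfer-ellipse semi-major axis a_t = (r₁ + r₂)/2 = (1.923×10^5 + 1.541×10^6)/2 = 8.6665×10^5 km.
Half the transfer-orbit period gives t = π√(a_t³/μ) = 2.2518×10^5 s.
Converting: 2.2518×10^5 s ÷ 3600 s/hour = 62.55 hours.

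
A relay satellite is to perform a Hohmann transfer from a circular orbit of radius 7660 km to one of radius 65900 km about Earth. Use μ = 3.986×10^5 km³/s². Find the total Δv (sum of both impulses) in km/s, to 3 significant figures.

Δv = 3.78 km/s

Transfer-ellipse semi-major axis a_t = (r₁ + r₂)/2 = (7660 + 65900)/2 = 36780 km.
At r₁ the circular-orbit speed is v₁ = √(μ/r₁) = 7.214 km/s.
Transfer-orbit speed at r₁ (vis-viva equation): v_p = √[μ(2/r₁ − 1/a_t)] = 9.656 km/s.
First burn Δv₁ = |v_p − v₁| = 2.442 km/s.
Circular speed at r₂: v₂ = √(μ/r₂) = 2.459 km/s.
Transfer-orbit speed at r₂: v_a = √[μ(2/r₂ − 1/a_t)] = 1.122 km/s.
Second burn Δv₂ = |v₂ − v_a| = 1.337 km/s.
Total Δv = Δv₁ + Δv₂ = 3.779 km/s.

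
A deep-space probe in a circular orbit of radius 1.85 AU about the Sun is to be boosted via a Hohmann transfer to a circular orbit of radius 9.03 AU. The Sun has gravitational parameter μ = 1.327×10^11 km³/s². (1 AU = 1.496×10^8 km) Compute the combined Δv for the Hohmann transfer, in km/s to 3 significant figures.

In km: r₁ = 1.85 × 1.496×10^8 = 2.7676×10^8 km; r₂ = 9.03 × 1.496×10^8 = 1.350888×10^9 km.
Semi-major axis of the transfer orbit: a_t = (2.7676×10^8 + 1.350888×10^9)/2 = 8.13824×10^8 km.
At r₁ the circular-orbit speed is v₁ = √(μ/r₁) = 21.897 km/s.
Transfer-orbit speed at r₁ (vis-viva equation): v_p = √[μ(2/r₁ − 1/a_t)] = 28.212 km/s.
First burn Δv₁ = |v_p − v₁| = 6.315 km/s.
Circular speed at r₂: v₂ = √(μ/r₂) = 9.911 km/s.
Transfer-orbit speed at r₂: v_a = √[μ(2/r₂ − 1/a_t)] = 5.780 km/s.
Second burn Δv₂ = |v₂ − v_a| = 4.131 km/s.
Total Δv = Δv₁ + Δv₂ = 10.45 km/s.

Δv = 10.4 km/s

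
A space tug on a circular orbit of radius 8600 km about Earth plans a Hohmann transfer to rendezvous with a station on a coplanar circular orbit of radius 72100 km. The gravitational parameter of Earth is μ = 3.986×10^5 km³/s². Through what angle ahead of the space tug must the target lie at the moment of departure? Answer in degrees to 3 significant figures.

φ = 105°

The Hohmann ellipse has a_t = (r₁ + r₂)/2 = 40350 km.
The half-period of the transfer ellipse is t = π√(a_t³/μ) = 40332 s.
Target angular speed ω₂ = √(μ/r₂³) = 3.2611×10^-5 rad/s.
Angle swept by the target during transfer: ω₂·t = 1.3153 rad = 75.36°.
Arrival is 180° from departure on the ellipse, so φ = 180° − 75.36° = 105°.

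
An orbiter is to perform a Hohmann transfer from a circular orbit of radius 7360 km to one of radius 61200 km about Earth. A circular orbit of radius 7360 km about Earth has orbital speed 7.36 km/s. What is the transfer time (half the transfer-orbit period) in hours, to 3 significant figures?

From the circular-orbit relation v² = μ/r at r = 7360 km: μ = v²r = (7.36)² × 7360 = 3.98688×10^5 km³/s².
The Hohmann ellipse has a_t = (r₁ + r₂)/2 = 34280 km.
Transfer time t = π√(a_t³/μ) = π√((34280)³ / 3.98688×10^5) = 31580 s.
Converting: 31580 s ÷ 3600 s/hour = 8.77 hours.

t = 8.77 hours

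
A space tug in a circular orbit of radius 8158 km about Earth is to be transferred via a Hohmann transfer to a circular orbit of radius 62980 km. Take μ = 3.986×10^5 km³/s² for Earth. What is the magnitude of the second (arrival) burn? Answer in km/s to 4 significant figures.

Δv₂ = 1.311 km/s

The Hohmann ellipse has a_t = (r₁ + r₂)/2 = 35569 km.
Circular speed at r = 62980 km: v_c = √(μ/r) = 2.516 km/s.
Transfer-orbit speed at the same r (vis-viva, a = a_t): v_t = √[μ(2/r − 1/a_t)] = 1.205 km/s.
Δv₂ = |v_t − v_c| = |1.205 − 2.516| = 1.311 km/s.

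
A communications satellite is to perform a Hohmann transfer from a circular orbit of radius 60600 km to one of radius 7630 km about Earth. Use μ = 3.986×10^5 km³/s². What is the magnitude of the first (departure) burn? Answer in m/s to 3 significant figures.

Transfer-ellipse semi-major axis a_t = (r₁ + r₂)/2 = (60600 + 7630)/2 = 34115 km.
Circular speed at r = 60600 km: v_c = √(μ/r) = 2.565 km/s.
Transfer-orbit speed at the same r (vis-viva, a = a_t): v_t = √[μ(2/r − 1/a_t)] = 1.213 km/s.
Δv₁ = |v_t − v_c| = |1.213 − 2.565| = 1.352 km/s.

Δv₁ = 1350 m/s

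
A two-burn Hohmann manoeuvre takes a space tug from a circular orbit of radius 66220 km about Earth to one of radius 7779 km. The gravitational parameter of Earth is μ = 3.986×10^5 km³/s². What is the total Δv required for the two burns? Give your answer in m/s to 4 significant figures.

Semi-major axis of the transfer orbit: a_t = (66220 + 7779)/2 = 36999.5 km.
Circular speed at r₁: v₁ = √(μ/r₁) = √(3.986×10^5/66220) = 2.45343 km/s.
On the transfer ellipse at r₁, v² = μ(2/r − 1/a) gives v_a = √[μ(2/r₁ − 1/a_t)] = 1.12496 km/s.
First burn Δv₁ = |v_a − v₁| = 1.3285 km/s.
Circular speed at r₂: v₂ = √(μ/r₂) = 7.1582 km/s.
Transfer-orbit speed at r₂: v_p = √[μ(2/r₂ − 1/a_t)] = 9.5764 km/s.
Second burn Δv₂ = |v₂ − v_p| = 2.4182 km/s.
Δv = Δv₁ + Δv₂ = 1.3285 + 2.4182 = 3.747 km/s.

Δv = 3747 m/s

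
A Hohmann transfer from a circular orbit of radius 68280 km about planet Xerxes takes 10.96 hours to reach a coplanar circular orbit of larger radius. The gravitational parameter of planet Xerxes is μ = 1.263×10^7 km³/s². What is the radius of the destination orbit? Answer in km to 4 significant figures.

r₂ = 1.834×10^5 km

Transfer time t = 10.96 hours = 39456 s, and t = π√(a_t³/μ).
So a_t = (μ t²/π²)^(1/3) = (1.263×10^7 × (39456)² / π²)^(1/3) = 1.2583×10^5 km.
Since a_t = (r₁ + r₂)/2, r₂ = 2a_t − r₁ = 2×1.2583×10^5 − 68280 = 1.8338×10^5 km.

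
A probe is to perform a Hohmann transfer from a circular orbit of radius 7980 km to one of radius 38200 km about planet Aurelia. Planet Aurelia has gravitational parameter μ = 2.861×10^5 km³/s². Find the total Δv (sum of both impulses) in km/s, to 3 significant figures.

Δv = 2.84 km/s

Semi-major axis of the transfer orbit: a_t = (7980 + 38200)/2 = 23090 km.
At r₁ the circular-orbit speed is v₁ = √(μ/r₁) = 5.988 km/s.
On the transfer ellipse at r₁, vis-viva gives v_p = √[μ(2/r₁ − 1/a_t)] = 7.702 km/s.
First burn Δv₁ = |v_p − v₁| = 1.714 km/s.
At r₂, v₂ = √(μ/r₂) = 2.737 km/s.
Transfer-orbit speed at r₂: v_a = √[μ(2/r₂ − 1/a_t)] = 1.609 km/s.
Second burn Δv₂ = |v₂ − v_a| = 1.128 km/s.
Total Δv = Δv₁ + Δv₂ = 2.842 km/s.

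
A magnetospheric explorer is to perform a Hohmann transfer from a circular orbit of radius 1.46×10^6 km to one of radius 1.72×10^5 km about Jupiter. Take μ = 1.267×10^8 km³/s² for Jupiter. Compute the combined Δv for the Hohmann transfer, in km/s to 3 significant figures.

Semi-major axis of the transfer orbit: a_t = (1.460×10^6 + 1.720×10^5)/2 = 8.160×10^5 km.
At r₁ the circular-orbit speed is v₁ = √(μ/r₁) = 9.316 km/s.
On the transfer ellipse at r₁, v² = μ(2/r − 1/a) gives v_a = √[μ(2/r₁ − 1/a_t)] = 4.277 km/s.
First burn Δv₁ = |v_a − v₁| = 5.039 km/s.
At r₂, v₂ = √(μ/r₂) = 27.141 km/s.
Transfer-orbit speed at r₂: v_p = √[μ(2/r₂ − 1/a_t)] = 36.304 km/s.
Second burn Δv₂ = |v₂ − v_p| = 9.163 km/s.
Δv = Δv₁ + Δv₂ = 5.039 + 9.163 = 14.20 km/s.

Δv = 14.2 km/s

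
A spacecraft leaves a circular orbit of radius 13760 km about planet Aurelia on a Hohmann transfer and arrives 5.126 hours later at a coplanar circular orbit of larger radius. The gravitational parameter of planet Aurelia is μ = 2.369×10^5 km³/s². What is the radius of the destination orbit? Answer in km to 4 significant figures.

r₂ = 26530 km

Transfer time t = 5.126 hours = 18453.6 s, and t = π√(a_t³/μ).
So a_t = (μ t²/π²)^(1/3) = (2.369×10^5 × (18453.6)² / π²)^(1/3) = 20144 km.
Since a_t = (r₁ + r₂)/2, r₂ = 2a_t − r₁ = 2×20144 − 13760 = 26528 km.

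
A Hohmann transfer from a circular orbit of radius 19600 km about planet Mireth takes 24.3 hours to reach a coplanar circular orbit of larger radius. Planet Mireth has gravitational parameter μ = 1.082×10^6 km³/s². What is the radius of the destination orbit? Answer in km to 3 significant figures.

Transfer time t = 24.3 hours = 87480 s, and t = π√(a_t³/μ).
So a_t = (μ t²/π²)^(1/3) = (1.082×10^6 × (87480)² / π²)^(1/3) = 94315 km.
Since a_t = (r₁ + r₂)/2, r₂ = 2a_t − r₁ = 2×94315 − 19600 = 1.6903×10^5 km.

r₂ = 1.69×10^5 km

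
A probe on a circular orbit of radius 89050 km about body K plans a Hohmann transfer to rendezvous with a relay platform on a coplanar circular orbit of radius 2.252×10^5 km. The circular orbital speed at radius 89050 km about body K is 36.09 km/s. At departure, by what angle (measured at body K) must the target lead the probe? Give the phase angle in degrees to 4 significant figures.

From the circular-orbit relation v² = μ/r at r = 89050 km: μ = v²r = (36.09)² × 89050 = 1.15987×10^8 km³/s².
The Hohmann ellipse has a_t = (r₁ + r₂)/2 = 1.57125×10^5 km.
Transfer time t = π√(a_t³/μ) = 18168 s.
The target's mean motion on its circular orbit is ω₂ = √(μ/r₂³) = 1.0077×10^-4 rad/s.
Angle swept by the target during transfer: ω₂·t = 1.831 rad = 104.9°.
Arrival is 180° from departure on the ellipse, so φ = 180° − 104.9° = 75.10°.

φ = 75.10°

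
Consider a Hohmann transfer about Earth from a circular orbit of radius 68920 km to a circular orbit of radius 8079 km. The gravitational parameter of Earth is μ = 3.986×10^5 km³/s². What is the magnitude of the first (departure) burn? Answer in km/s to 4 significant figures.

Semi-major axis of the transfer orbit: a_t = (68920 + 8079)/2 = 38499.5 km.
Circular speed at r = 68920 km: v_c = √(μ/r) = 2.405 km/s.
Transfer-orbit speed at the same r (vis-viva, a = a_t): v_t = √[μ(2/r − 1/a_t)] = 1.102 km/s.
Δv₁ = |v_t − v_c| = |1.102 − 2.405| = 1.303 km/s.

Δv₁ = 1.303 km/s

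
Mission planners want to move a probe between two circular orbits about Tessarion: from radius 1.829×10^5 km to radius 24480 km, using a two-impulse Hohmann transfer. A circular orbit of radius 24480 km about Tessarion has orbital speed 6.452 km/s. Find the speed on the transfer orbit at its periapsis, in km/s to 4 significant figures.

v = 8.569 km/s

From the circular-orbit relation v² = μ/r at r = 24480 km: μ = v²r = (6.452)² × 24480 = 1.01906×10^6 km³/s².
Semi-major axis of the transfer orbit: a_t = (1.829×10^5 + 24480)/2 = 1.0369×10^5 km.
At periapsis, r = 24480 km.
Applying v² = μ(2/r − 1/a_t): v = 8.569 km/s.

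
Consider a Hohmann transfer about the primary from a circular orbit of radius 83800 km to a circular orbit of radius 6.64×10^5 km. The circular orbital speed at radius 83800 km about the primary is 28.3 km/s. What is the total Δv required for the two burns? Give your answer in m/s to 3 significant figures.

From the circular-orbit relation v² = μ/r at r = 83800 km: μ = v²r = (28.3)² × 83800 = 6.71146×10^7 km³/s².
The Hohmann ellipse has a_t = (r₁ + r₂)/2 = 3.739×10^5 km.
Circular speed at r₁: v₁ = √(μ/r₁) = √(6.71146×10^7/83800) = 28.300 km/s.
Transfer-orbit speed at r₁ (vis-viva equation): v_p = √[μ(2/r₁ − 1/a_t)] = 37.713 km/s.
First burn Δv₁ = |v_p − v₁| = 9.413 km/s.
At r₂, v₂ = √(μ/r₂) = 10.054 km/s.
Transfer-orbit speed at r₂: v_a = √[μ(2/r₂ − 1/a_t)] = 4.7596 km/s.
Second burn Δv₂ = |v₂ − v_a| = 5.294 km/s.
Δv = Δv₁ + Δv₂ = 9.413 + 5.294 = 14.71 km/s.

Δv = 14700 m/s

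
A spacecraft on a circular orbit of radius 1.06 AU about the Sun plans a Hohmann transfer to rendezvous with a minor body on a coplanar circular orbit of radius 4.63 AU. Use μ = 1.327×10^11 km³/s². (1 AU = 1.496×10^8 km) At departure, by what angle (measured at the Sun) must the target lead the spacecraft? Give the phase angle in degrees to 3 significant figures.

φ = 93.3°

In km: r₁ = 1.06 × 1.496×10^8 = 1.58576×10^8 km; r₂ = 4.63 × 1.496×10^8 = 6.92648×10^8 km.
Transfer-ellipse semi-major axis a_t = (r₁ + r₂)/2 = (1.58576×10^8 + 6.92648×10^8)/2 = 4.25612×10^8 km.
Transfer time t = π√(a_t³/μ) = 7.5724×10^7 s.
The target's mean motion on its circular orbit is ω₂ = √(μ/r₂³) = 1.9983×10^-8 rad/s.
Angle swept by the target during transfer: ω₂·t = 1.5132 rad = 86.70°.
Arrival is 180° from departure on the ellipse, so φ = 180° − 86.70° = 93.3°.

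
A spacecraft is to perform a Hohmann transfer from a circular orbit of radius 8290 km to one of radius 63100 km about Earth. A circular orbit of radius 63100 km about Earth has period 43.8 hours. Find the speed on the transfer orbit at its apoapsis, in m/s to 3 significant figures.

From Kepler's third law T² = 4π²r³/μ at r = 63100 km, T = 43.8 hours = 43.8 × 3600 s = 1.5768×10^5 s: μ = 4π²r³/T² = 3.98928×10^5 km³/s².
Semi-major axis of the transfer orbit: a_t = (8290 + 63100)/2 = 35695 km.
The apoapsis of the transfer ellipse is at r = 63100 km.
Vis-viva: v = √[μ(2/r − 1/a_t)] = √[3.98928×10^5 × (2/63100 − 1/35695)] = 1.212 km/s.

v = 1210 m/s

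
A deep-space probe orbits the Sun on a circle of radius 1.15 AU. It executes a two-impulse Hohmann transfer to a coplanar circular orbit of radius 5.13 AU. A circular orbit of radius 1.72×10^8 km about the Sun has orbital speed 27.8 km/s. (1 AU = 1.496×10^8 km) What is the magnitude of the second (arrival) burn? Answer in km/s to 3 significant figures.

Δv₂ = 5.20 km/s

From the circular-orbit relation v² = μ/r at r = 1.72×10^8 km: μ = v²r = (27.8)² × 1.72×10^8 = 1.32928×10^11 km³/s².
In km: r₁ = 1.15 × 1.496×10^8 = 1.7204×10^8 km; r₂ = 5.13 × 1.496×10^8 = 7.67448×10^8 km.
Transfer-ellipse semi-major axis a_t = (r₁ + r₂)/2 = (1.7204×10^8 + 7.67448×10^8)/2 = 4.69744×10^8 km.
Circular speed at r = 7.67448×10^8 km: v_c = √(μ/r) = 13.161 km/s.
Vis-viva on the transfer ellipse at r = 7.67448×10^8 km gives v_t = √[μ(2/r − 1/a_t)] = 7.9647 km/s.
Δv₂ = |v_t − v_c| = |7.9647 − 13.161| = 5.196 km/s.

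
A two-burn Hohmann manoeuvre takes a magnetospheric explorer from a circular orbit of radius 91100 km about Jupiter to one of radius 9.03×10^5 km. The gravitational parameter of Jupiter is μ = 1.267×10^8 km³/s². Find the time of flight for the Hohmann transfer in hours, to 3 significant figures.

Semi-major axis of the transfer orbit: a_t = (91100 + 9.030×10^5)/2 = 4.9705×10^5 km.
Half the transfer-orbit period gives t = π√(a_t³/μ) = 97810 s.
Converting: 97810 s ÷ 3600 s/hour = 27.2 hours.

t = 27.2 hours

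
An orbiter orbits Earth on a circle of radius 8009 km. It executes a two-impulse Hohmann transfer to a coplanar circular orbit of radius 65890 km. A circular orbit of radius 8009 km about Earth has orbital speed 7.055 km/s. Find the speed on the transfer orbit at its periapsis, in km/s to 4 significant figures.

v = 9.421 km/s

From the circular-orbit relation v² = μ/r at r = 8009 km: μ = v²r = (7.055)² × 8009 = 3.98632×10^5 km³/s².
Semi-major axis of the transfer orbit: a_t = (8009 + 65890)/2 = 36949.5 km.
The periapsis of the transfer ellipse is at r = 8009 km.
From the vis-viva equation, v = √[μ(2/r − 1/a_t)] = 9.421 km/s.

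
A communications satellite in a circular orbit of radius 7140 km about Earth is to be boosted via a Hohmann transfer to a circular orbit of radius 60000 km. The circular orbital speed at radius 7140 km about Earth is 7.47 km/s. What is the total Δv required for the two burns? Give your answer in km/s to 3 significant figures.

From the circular-orbit relation v² = μ/r at r = 7140 km: μ = v²r = (7.47)² × 7140 = 3.98418×10^5 km³/s².
Transfer-ellipse semi-major axis a_t = (r₁ + r₂)/2 = (7140 + 60000)/2 = 33570 km.
At r₁ the circular-orbit speed is v₁ = √(μ/r₁) = 7.470 km/s.
On the transfer ellipse at r₁, v² = μ(2/r − 1/a) gives v_p = √[μ(2/r₁ − 1/a_t)] = 9.987 km/s.
First burn Δv₁ = |v_p − v₁| = 2.517 km/s.
At r₂, v₂ = √(μ/r₂) = 2.57688 km/s.
Transfer-orbit speed at r₂: v_a = √[μ(2/r₂ − 1/a_t)] = 1.18841 km/s.
Second burn Δv₂ = |v₂ − v_a| = 1.388 km/s.
Δv = Δv₁ + Δv₂ = 2.517 + 1.388 = 3.905 km/s.

Δv = 3.91 km/s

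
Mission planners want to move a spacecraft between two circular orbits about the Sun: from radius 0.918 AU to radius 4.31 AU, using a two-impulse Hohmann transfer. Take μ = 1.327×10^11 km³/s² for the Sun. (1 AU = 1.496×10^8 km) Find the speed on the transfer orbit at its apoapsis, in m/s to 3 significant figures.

v = 8500 m/s

In km: r₁ = 0.918 × 1.496×10^8 = 1.373328×10^8 km; r₂ = 4.31 × 1.496×10^8 = 6.44776×10^8 km.
Transfer-ellipse semi-major axis a_t = (r₁ + r₂)/2 = (1.373328×10^8 + 6.44776×10^8)/2 = 3.910544×10^8 km.
The apoapsis of the transfer ellipse is at r = 6.44776×10^8 km.
Applying v² = μ(2/r − 1/a_t): v = 8.502 km/s.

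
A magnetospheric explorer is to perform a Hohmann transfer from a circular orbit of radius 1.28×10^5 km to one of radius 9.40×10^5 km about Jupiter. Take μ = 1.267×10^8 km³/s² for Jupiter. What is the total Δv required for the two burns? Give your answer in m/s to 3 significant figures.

Δv = 16200 m/s

Semi-major axis of the transfer orbit: a_t = (1.280×10^5 + 9.400×10^5)/2 = 5.340×10^5 km.
At r₁ the circular-orbit speed is v₁ = √(μ/r₁) = 31.46 km/s.
On the transfer ellipse at r₁, vis-viva equation gives v_p = √[μ(2/r₁ − 1/a_t)] = 41.74 km/s.
First burn Δv₁ = |v_p − v₁| = 10.28 km/s.
At r₂, v₂ = √(μ/r₂) = 11.61 km/s.
Transfer-orbit speed at r₂: v_a = √[μ(2/r₂ − 1/a_t)] = 5.684 km/s.
Second burn Δv₂ = |v₂ − v_a| = 5.926 km/s.
Total Δv = Δv₁ + Δv₂ = 16.21 km/s.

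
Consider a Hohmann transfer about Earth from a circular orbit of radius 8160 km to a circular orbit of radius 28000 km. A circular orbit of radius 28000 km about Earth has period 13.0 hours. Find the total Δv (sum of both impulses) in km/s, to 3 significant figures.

From Kepler's third law T² = 4π²r³/μ at r = 28000 km, T = 13.0 hours = 13.0 × 3600 s = 46800 s: μ = 4π²r³/T² = 3.95678×10^5 km³/s².
Transfer-ellipse semi-major axis a_t = (r₁ + r₂)/2 = (8160 + 28000)/2 = 18080 km.
Circular speed at r₁: v₁ = √(μ/r₁) = √(3.95678×10^5/8160) = 6.9635 km/s.
On the transfer ellipse at r₁, v² = μ(2/r − 1/a) gives v_p = √[μ(2/r₁ − 1/a_t)] = 8.6657 km/s.
First burn Δv₁ = |v_p − v₁| = 1.702 km/s.
Circular speed at r₂: v₂ = √(μ/r₂) = 3.759 km/s.
Transfer-orbit speed at r₂: v_a = √[μ(2/r₂ − 1/a_t)] = 2.525 km/s.
Second burn Δv₂ = |v₂ − v_a| = 1.234 km/s.
Δv = Δv₁ + Δv₂ = 1.702 + 1.234 = 2.936 km/s.

Δv = 2.94 km/s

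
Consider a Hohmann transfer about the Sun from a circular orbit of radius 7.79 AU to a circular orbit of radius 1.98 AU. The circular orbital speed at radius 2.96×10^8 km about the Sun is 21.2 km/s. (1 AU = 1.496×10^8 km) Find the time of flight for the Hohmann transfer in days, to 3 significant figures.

From the circular-orbit relation v² = μ/r at r = 2.96×10^8 km: μ = v²r = (21.2)² × 2.96×10^8 = 1.33034×10^11 km³/s².
In km: r₁ = 7.79 × 1.496×10^8 = 1.165384×10^9 km; r₂ = 1.98 × 1.496×10^8 = 2.96208×10^8 km.
The Hohmann ellipse has a_t = (r₁ + r₂)/2 = 7.30796×10^8 km.
Transfer time t = π√(a_t³/μ) = π√((7.30796×10^8)³ / 1.33034×10^11) = 1.702×10^8 s.
Converting: 1.702×10^8 s ÷ 86400 s/day = 1970 days.

t = 1970 days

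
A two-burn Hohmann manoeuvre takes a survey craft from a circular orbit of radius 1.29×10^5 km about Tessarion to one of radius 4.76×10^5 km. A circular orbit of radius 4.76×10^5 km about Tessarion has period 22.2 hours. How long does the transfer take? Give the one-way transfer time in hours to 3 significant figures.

From Kepler's third law T² = 4π²r³/μ at r = 4.76×10^5 km, T = 22.2 hours = 22.2 × 3600 s = 79920 s: μ = 4π²r³/T² = 6.66607×10^8 km³/s².
Semi-major axis of the transfer orbit: a_t = (1.290×10^5 + 4.760×10^5)/2 = 3.025×10^5 km.
Transfer time t = π√(a_t³/μ) = π√((3.025×10^5)³ / 6.66607×10^8) = 20240 s.
Converting: 20240 s ÷ 3600 s/hour = 5.62 hours.

t = 5.62 hours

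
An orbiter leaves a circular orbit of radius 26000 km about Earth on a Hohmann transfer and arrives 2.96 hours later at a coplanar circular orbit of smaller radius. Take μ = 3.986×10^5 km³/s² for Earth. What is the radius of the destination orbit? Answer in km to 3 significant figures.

Transfer time t = 2.96 hours = 10656 s, and t = π√(a_t³/μ).
So a_t = (μ t²/π²)^(1/3) = (3.986×10^5 × (10656)² / π²)^(1/3) = 16614 km.
Since a_t = (r₁ + r₂)/2, r₂ = 2a_t − r₁ = 2×16614 − 26000 = 7228 km.

r₂ = 7230 km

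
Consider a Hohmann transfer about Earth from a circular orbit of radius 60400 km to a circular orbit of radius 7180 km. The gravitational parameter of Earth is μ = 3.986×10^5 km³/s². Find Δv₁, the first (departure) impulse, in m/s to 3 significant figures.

Δv₁ = 1380 m/s

Transfer-ellipse semi-major axis a_t = (r₁ + r₂)/2 = (60400 + 7180)/2 = 33790 km.
On the circular orbit at r = 60400 km, v_c = √(μ/r) = 2.569 km/s.
Transfer-orbit speed at the same r (vis-viva, a = a_t): v_t = √[μ(2/r − 1/a_t)] = 1.184 km/s.
Δv₁ = |v_t − v_c| = |1.184 − 2.569| = 1.385 km/s.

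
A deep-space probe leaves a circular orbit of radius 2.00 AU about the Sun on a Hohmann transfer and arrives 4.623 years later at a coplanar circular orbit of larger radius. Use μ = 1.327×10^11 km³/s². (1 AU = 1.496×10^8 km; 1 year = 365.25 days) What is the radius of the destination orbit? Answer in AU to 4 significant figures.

In km: r₁ = 2.00 × 1.496×10^8 = 2.992×10^8 km.
Transfer time t = 4.623 years × 365.25 × 86400 s = 1.458907848×10^8 s, and t = π√(a_t³/μ).
So a_t = (μ t²/π²)^(1/3) = (1.327×10^11 × (1.458907848×10^8)² / π²)^(1/3) = 6.5899×10^8 km.
Since a_t = (r₁ + r₂)/2, r₂ = 2a_t − r₁ = 2×6.5899×10^8 − 2.992×10^8 = 1.01878×10^9 km.
In AU: r₂ = 1.01878×10^9 / 1.496×10^8 = 6.810 AU.

r₂ = 6.810 AU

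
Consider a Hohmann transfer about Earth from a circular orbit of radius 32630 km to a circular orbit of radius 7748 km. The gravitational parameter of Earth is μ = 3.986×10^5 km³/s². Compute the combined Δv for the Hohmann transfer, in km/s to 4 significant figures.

Transfer-ellipse semi-major axis a_t = (r₁ + r₂)/2 = (32630 + 7748)/2 = 20189 km.
At r₁ the circular-orbit speed is v₁ = √(μ/r₁) = 3.495 km/s.
On the transfer ellipse at r₁, v² = μ(2/r − 1/a) gives v_a = √[μ(2/r₁ − 1/a_t)] = 2.165 km/s.
First burn Δv₁ = |v_a − v₁| = 1.330 km/s.
Circular speed at r₂: v₂ = √(μ/r₂) = 7.173 km/s.
Transfer-orbit speed at r₂: v_p = √[μ(2/r₂ − 1/a_t)] = 9.119 km/s.
Second burn Δv₂ = |v₂ − v_p| = 1.946 km/s.
Δv = Δv₁ + Δv₂ = 1.330 + 1.946 = 3.276 km/s.

Δv = 3.276 km/s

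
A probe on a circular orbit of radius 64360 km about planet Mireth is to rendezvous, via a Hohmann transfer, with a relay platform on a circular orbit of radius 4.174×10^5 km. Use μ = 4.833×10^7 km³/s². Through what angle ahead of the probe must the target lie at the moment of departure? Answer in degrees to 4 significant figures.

φ = 101.1°

Semi-major axis of the transfer orbit: a_t = (64360 + 4.174×10^5)/2 = 2.4088×10^5 km.
The half-period of the transfer ellipse is t = π√(a_t³/μ) = 53425 s.
Target angular speed ω₂ = √(μ/r₂³) = 2.5780×10^-5 rad/s.
Angle swept by the target during transfer: ω₂·t = 1.3773 rad = 78.91°.
The probe traverses 180° on the transfer ellipse, so the target must lead by 180° − 78.91° = 101.1°.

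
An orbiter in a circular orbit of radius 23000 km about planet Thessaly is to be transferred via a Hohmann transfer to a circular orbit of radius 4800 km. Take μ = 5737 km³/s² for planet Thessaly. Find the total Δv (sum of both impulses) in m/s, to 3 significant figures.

Δv = 519 m/s

Semi-major axis of the transfer orbit: a_t = (23000 + 4800)/2 = 13900 km.
Circular speed at r₁: v₁ = √(μ/r₁) = √(5737/23000) = 0.4994345 km/s.
Transfer-orbit speed at r₁ (v² = μ(2/r − 1/a)): v_a = √[μ(2/r₁ − 1/a_t)] = 0.2934889 km/s.
First burn Δv₁ = |v_a − v₁| = 0.20595 km/s.
At r₂, v₂ = √(μ/r₂) = 1.0932558 km/s.
Transfer-orbit speed at r₂: v_p = √[μ(2/r₂ − 1/a_t)] = 1.4063011 km/s.
Second burn Δv₂ = |v₂ − v_p| = 0.31305 km/s.
Δv = Δv₁ + Δv₂ = 0.20595 + 0.31305 = 0.5190 km/s.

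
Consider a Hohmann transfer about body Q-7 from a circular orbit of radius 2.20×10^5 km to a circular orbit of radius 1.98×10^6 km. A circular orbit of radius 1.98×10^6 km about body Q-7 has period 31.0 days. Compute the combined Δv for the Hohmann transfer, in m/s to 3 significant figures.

Δv = 7330 m/s

From Kepler's third law T² = 4π²r³/μ at r = 1.98×10^6 km, T = 31.0 days = 31.0 × 86400 s = 2.6784×10^6 s: μ = 4π²r³/T² = 4.27174×10^7 km³/s².
The Hohmann ellipse has a_t = (r₁ + r₂)/2 = 1.100×10^6 km.
At r₁ the circular-orbit speed is v₁ = √(μ/r₁) = 13.9345 km/s.
On the transfer ellipse at r₁, vis-viva gives v_p = √[μ(2/r₁ − 1/a_t)] = 18.6951 km/s.
First burn Δv₁ = |v_p − v₁| = 4.7606 km/s.
At r₂, v₂ = √(μ/r₂) = 4.6448 km/s.
Transfer-orbit speed at r₂: v_a = √[μ(2/r₂ − 1/a_t)] = 2.0772 km/s.
Second burn Δv₂ = |v₂ − v_a| = 2.5676 km/s.
Δv = Δv₁ + Δv₂ = 4.7606 + 2.5676 = 7.328 km/s.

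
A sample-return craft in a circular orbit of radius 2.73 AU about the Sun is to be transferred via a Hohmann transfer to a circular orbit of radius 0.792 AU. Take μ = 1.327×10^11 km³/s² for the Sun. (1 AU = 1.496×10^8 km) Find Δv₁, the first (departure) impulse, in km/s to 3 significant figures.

Δv₁ = 5.94 km/s

In km: r₁ = 2.73 × 1.496×10^8 = 4.08408×10^8 km; r₂ = 0.792 × 1.496×10^8 = 1.184832×10^8 km.
The Hohmann ellipse has a_t = (r₁ + r₂)/2 = 2.634456×10^8 km.
Circular speed at r = 4.08408×10^8 km: v_c = √(μ/r) = 18.0255 km/s.
Transfer-orbit speed at the same r (vis-viva, a = a_t): v_t = √[μ(2/r − 1/a_t)] = 12.0885 km/s.
Δv₁ = |v_t − v_c| = |12.0885 − 18.0255| = 5.937 km/s.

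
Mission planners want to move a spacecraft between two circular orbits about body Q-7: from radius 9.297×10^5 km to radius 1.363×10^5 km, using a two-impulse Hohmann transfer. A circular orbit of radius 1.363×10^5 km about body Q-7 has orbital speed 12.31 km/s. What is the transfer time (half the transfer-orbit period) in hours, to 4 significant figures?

From the circular-orbit relation v² = μ/r at r = 1.363×10^5 km: μ = v²r = (12.31)² × 1.363×10^5 = 2.06544×10^7 km³/s².
Semi-major axis of the transfer orbit: a_t = (9.297×10^5 + 1.363×10^5)/2 = 5.330×10^5 km.
Half the transfer-orbit period gives t = π√(a_t³/μ) = 2.690×10^5 s.
Converting: 2.690×10^5 s ÷ 3600 s/hour = 74.72 hours.

t = 74.72 hours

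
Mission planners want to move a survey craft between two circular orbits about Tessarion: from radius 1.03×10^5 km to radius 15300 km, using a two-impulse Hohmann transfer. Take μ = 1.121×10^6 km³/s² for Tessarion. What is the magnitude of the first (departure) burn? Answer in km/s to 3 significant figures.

Δv₁ = 1.62 km/s

Semi-major axis of the transfer orbit: a_t = (1.030×10^5 + 15300)/2 = 59150 km.
On the circular orbit at r = 1.030×10^5 km, v_c = √(μ/r) = 3.299 km/s.
Transfer-orbit speed at the same r (vis-viva, a = a_t): v_t = √[μ(2/r − 1/a_t)] = 1.678 km/s.
Δv₁ = |v_t − v_c| = |1.678 − 3.299| = 1.621 km/s.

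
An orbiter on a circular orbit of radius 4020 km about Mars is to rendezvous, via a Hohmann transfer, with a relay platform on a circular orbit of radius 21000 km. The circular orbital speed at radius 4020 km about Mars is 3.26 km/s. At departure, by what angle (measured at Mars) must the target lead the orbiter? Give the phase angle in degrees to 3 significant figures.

φ = 97.2°

From the circular-orbit relation v² = μ/r at r = 4020 km: μ = v²r = (3.26)² × 4020 = 42723.0 km³/s².
The Hohmann ellipse has a_t = (r₁ + r₂)/2 = 12510 km.
Transfer time t = π√(a_t³/μ) = 21267 s.
Target angular speed ω₂ = √(μ/r₂³) = 6.7921×10^-5 rad/s.
Angle swept by the target during transfer: ω₂·t = 1.4445 rad = 82.76°.
Arrival is 180° from departure on the ellipse, so φ = 180° − 82.76° = 97.2°.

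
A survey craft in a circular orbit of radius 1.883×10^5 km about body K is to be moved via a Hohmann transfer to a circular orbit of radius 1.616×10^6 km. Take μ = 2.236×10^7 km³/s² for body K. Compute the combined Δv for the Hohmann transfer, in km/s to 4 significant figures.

Δv = 5.708 km/s

Transfer-ellipse semi-major axis a_t = (r₁ + r₂)/2 = (1.883×10^5 + 1.616×10^6)/2 = 9.0215×10^5 km.
At r₁ the circular-orbit speed is v₁ = √(μ/r₁) = 10.8971 km/s.
On the transfer ellipse at r₁, v² = μ(2/r − 1/a) gives v_p = √[μ(2/r₁ − 1/a_t)] = 14.5845 km/s.
First burn Δv₁ = |v_p − v₁| = 3.6874 km/s.
At r₂, v₂ = √(μ/r₂) = 3.71976 km/s.
Transfer-orbit speed at r₂: v_a = √[μ(2/r₂ − 1/a_t)] = 1.69942 km/s.
Second burn Δv₂ = |v₂ − v_a| = 2.0203 km/s.
Δv = Δv₁ + Δv₂ = 3.6874 + 2.0203 = 5.708 km/s.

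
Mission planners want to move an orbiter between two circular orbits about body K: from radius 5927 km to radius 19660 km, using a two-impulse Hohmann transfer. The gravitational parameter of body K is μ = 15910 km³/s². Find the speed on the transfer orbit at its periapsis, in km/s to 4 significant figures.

Semi-major axis of the transfer orbit: a_t = (5927 + 19660)/2 = 12793.5 km.
The periapsis of the transfer ellipse is at r = 5927 km.
From the vis-viva equation, v = √[μ(2/r − 1/a_t)] = 2.031 km/s.

v = 2.031 km/s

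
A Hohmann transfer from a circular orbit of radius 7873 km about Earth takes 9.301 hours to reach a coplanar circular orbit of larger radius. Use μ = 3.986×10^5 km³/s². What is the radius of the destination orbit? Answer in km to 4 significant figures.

r₂ = 63410 km

Transfer time t = 9.301 hours = 33483.6 s, and t = π√(a_t³/μ).
So a_t = (μ t²/π²)^(1/3) = (3.986×10^5 × (33483.6)² / π²)^(1/3) = 35642 km.
Since a_t = (r₁ + r₂)/2, r₂ = 2a_t − r₁ = 2×35642 − 7873 = 63411 km.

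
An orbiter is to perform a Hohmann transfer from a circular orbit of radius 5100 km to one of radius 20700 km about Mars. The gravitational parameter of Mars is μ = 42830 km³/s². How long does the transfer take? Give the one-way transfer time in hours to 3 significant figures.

t = 6.18 hours

Semi-major axis of the transfer orbit: a_t = (5100 + 20700)/2 = 12900 km.
Half the transfer-orbit period gives t = π√(a_t³/μ) = 22240 s.
Converting: 22240 s ÷ 3600 s/hour = 6.18 hours.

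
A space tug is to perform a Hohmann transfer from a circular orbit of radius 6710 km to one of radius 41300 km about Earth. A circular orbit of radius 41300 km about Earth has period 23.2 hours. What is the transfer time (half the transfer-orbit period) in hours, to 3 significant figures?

t = 5.14 hours

From Kepler's third law T² = 4π²r³/μ at r = 41300 km, T = 23.2 hours = 23.2 × 3600 s = 83520 s: μ = 4π²r³/T² = 3.98684×10^5 km³/s².
Transfer-ellipse semi-major axis a_t = (r₁ + r₂)/2 = (6710 + 41300)/2 = 24005 km.
Transfer time t = π√(a_t³/μ) = π√((24005)³ / 3.98684×10^5) = 18500 s.
Converting: 18500 s ÷ 3600 s/hour = 5.14 hours.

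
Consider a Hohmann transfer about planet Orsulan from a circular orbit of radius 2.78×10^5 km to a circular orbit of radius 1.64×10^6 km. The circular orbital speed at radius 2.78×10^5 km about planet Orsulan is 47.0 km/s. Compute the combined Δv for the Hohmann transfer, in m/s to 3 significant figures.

Δv = 23400 m/s

From the circular-orbit relation v² = μ/r at r = 2.78×10^5 km: μ = v²r = (47.0)² × 2.78×10^5 = 6.14102×10^8 km³/s².
The Hohmann ellipse has a_t = (r₁ + r₂)/2 = 9.590×10^5 km.
Circular speed at r₁: v₁ = √(μ/r₁) = √(6.14102×10^8/2.780×10^5) = 47.00 km/s.
On the transfer ellipse at r₁, v² = μ(2/r − 1/a) gives v_p = √[μ(2/r₁ − 1/a_t)] = 61.46 km/s.
First burn Δv₁ = |v_p − v₁| = 14.46 km/s.
Circular speed at r₂: v₂ = √(μ/r₂) = 19.351 km/s.
Transfer-orbit speed at r₂: v_a = √[μ(2/r₂ − 1/a_t)] = 10.419 km/s.
Second burn Δv₂ = |v₂ − v_a| = 8.932 km/s.
Δv = Δv₁ + Δv₂ = 14.46 + 8.932 = 23.39 km/s.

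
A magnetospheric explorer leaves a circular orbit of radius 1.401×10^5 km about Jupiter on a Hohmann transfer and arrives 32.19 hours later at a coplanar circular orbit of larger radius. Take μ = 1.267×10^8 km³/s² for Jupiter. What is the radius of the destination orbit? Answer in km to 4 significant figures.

Transfer time t = 32.19 hours = 1.15884×10^5 s, and t = π√(a_t³/μ).
So a_t = (μ t²/π²)^(1/3) = (1.267×10^8 × (1.15884×10^5)² / π²)^(1/3) = 5.5655×10^5 km.
Since a_t = (r₁ + r₂)/2, r₂ = 2a_t − r₁ = 2×5.5655×10^5 − 1.401×10^5 = 9.730×10^5 km.

r₂ = 9.730×10^5 km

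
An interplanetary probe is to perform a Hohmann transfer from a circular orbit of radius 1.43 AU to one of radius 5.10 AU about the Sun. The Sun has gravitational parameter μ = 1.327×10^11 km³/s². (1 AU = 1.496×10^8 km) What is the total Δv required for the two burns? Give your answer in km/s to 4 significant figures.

In km: r₁ = 1.43 × 1.496×10^8 = 2.13928×10^8 km; r₂ = 5.10 × 1.496×10^8 = 7.6296×10^8 km.
Transfer-ellipse semi-major axis a_t = (r₁ + r₂)/2 = (2.13928×10^8 + 7.6296×10^8)/2 = 4.88444×10^8 km.
Circular speed at r₁: v₁ = √(μ/r₁) = √(1.327×10^11/2.13928×10^8) = 24.906 km/s.
On the transfer ellipse at r₁, vis-viva gives v_p = √[μ(2/r₁ − 1/a_t)] = 31.128 km/s.
First burn Δv₁ = |v_p − v₁| = 6.222 km/s.
Circular speed at r₂: v₂ = √(μ/r₂) = 13.188 km/s.
Transfer-orbit speed at r₂: v_a = √[μ(2/r₂ − 1/a_t)] = 8.7279 km/s.
Second burn Δv₂ = |v₂ − v_a| = 4.460 km/s.
Δv = Δv₁ + Δv₂ = 6.222 + 4.460 = 10.68 km/s.

Δv = 10.68 km/s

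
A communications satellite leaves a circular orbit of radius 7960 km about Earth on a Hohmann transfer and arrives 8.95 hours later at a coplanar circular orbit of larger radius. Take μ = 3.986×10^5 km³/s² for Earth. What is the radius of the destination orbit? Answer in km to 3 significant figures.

r₂ = 61500 km

Transfer time t = 8.95 hours = 32220 s, and t = π√(a_t³/μ).
So a_t = (μ t²/π²)^(1/3) = (3.986×10^5 × (32220)² / π²)^(1/3) = 34740 km.
Since a_t = (r₁ + r₂)/2, r₂ = 2a_t − r₁ = 2×34740 − 7960 = 61520 km.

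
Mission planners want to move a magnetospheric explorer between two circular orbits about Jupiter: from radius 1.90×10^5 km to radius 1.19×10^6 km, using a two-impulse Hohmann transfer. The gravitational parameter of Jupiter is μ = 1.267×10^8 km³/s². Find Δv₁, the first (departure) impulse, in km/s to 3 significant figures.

Δv₁ = 8.09 km/s

Semi-major axis of the transfer orbit: a_t = (1.900×10^5 + 1.190×10^6)/2 = 6.900×10^5 km.
On the circular orbit at r = 1.900×10^5 km, v_c = √(μ/r) = 25.8233 km/s.
Transfer-orbit speed at the same r (vis-viva, a = a_t): v_t = √[μ(2/r − 1/a_t)] = 33.9125 km/s.
Δv₁ = |v_t − v_c| = |33.9125 − 25.8233| = 8.089 km/s.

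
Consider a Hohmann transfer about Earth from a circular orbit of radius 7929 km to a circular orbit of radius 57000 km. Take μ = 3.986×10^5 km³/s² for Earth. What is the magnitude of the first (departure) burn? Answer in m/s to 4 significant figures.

Transfer-ellipse semi-major axis a_t = (r₁ + r₂)/2 = (7929 + 57000)/2 = 32464.5 km.
On the circular orbit at r = 7929 km, v_c = √(μ/r) = 7.090 km/s.
Vis-viva on the transfer ellipse at r = 7929 km gives v_t = √[μ(2/r − 1/a_t)] = 9.395 km/s.
Δv₁ = |v_t − v_c| = |9.395 − 7.090| = 2.305 km/s.

Δv₁ = 2305 m/s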